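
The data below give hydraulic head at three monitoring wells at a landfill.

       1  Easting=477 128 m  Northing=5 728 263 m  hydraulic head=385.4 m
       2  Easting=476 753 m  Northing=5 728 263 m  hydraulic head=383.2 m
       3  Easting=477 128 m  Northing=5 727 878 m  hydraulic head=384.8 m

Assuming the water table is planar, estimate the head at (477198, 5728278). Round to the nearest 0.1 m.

385.8 m

∂h/∂x = (383.2 − 385.4) / (476753 − 477128) = +0.005867
∂h/∂y = (384.8 − 385.4) / (5727878 − 5728263) = +0.001558
h(477198, 5728278) = 385.4 + (+0.005867)·(70) + (+0.001558)·(15) = 385.4 +0.411 +0.023 = 385.834 m.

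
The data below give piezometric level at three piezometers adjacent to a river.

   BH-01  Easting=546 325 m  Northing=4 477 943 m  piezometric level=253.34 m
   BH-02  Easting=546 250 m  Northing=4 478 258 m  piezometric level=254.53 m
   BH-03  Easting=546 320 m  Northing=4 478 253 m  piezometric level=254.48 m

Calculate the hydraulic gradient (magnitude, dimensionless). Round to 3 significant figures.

Differences from BH-01: to BH-02 (Δx, Δy, Δh) = (-75, 315, +1.19); to BH-03 = (-5, 310, +1.14).
Solve a·Δx + b·Δy = Δh: det = (-75)·310 − (-5)·315 = -21675.
∂h/∂x = [(+1.19)·310 − (+1.14)·315] / -21675 = -0.0004521
∂h/∂y = [(-75)·(+1.14) − (-5)·(+1.19)] / -21675 = +0.003670
|∇h| = √(-0.0004521² + 0.003670²) = 0.003698

0.00370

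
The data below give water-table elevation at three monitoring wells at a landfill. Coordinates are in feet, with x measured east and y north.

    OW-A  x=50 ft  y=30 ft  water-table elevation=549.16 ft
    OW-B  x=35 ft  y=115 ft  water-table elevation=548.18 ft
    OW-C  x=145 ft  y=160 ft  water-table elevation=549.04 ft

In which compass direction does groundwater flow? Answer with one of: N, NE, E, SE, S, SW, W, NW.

With h = a·x + b·y + c and OW-A as origin, the differences give:
  (-15)·a + 85·b = -0.98
  95·a + 130·b = -0.12
Eliminate b (×130 and ×85, subtract): -10025·a = -117.200 → a = ∂h/∂x = +0.01169
Back-substitute: b = ∂h/∂y = -0.009466.
Flow = −∇h = (-0.01169 east, +0.009466 north), which points northwest.

NW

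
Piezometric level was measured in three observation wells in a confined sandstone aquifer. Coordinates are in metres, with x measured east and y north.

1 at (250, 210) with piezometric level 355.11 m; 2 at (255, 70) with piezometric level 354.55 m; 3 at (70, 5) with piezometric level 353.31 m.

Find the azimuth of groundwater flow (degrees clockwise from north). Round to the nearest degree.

Taking 1 as reference: 2−1 = (5, -140, -0.56); 3−1 = (-180, -205, -1.80).
Solve a·Δx + b·Δy = Δh: det = 5·(-205) − (-180)·(-140) = -26225.
∂h/∂x = [(-0.56)·(-205) − (-1.80)·(-140)] / -26225 = +0.005232
∂h/∂y = [5·(-1.80) − (-180)·(-0.56)] / -26225 = +0.004187
Flow direction (−∇h) has components (-0.005232 E, -0.004187 N).
Azimuth = atan2(E, N) = atan2(-0.005232, -0.004187) = 231.3° ≈ 231°.

231°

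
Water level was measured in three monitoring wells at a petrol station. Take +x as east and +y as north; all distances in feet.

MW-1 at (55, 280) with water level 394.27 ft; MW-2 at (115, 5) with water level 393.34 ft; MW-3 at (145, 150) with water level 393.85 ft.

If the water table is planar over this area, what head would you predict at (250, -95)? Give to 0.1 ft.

393.0 ft

Differences from MW-1: to MW-2 (Δx, Δy, Δh) = (60, -275, -0.93); to MW-3 = (90, -130, -0.42).
Solve a·Δx + b·Δy = Δh: det = 60·(-130) − 90·(-275) = 16950.
∂h/∂x = [(-0.93)·(-130) − (-0.42)·(-275)] / 16950 = +0.0003186
∂h/∂y = [60·(-0.42) − 90·(-0.93)] / 16950 = +0.003451
h(250, -95) = 394.27 + (+0.0003186)·(195) + (+0.003451)·(-375) = 394.27 +0.062 -1.294 = 393.038 ft.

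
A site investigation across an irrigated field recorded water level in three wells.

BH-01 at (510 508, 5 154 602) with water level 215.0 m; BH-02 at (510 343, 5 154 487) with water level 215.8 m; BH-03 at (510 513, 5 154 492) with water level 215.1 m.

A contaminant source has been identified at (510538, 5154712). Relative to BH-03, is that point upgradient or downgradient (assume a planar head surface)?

Taking BH-01 as reference: BH-02−BH-01 = (-165, -115, +0.8); BH-03−BH-01 = (5, -110, +0.1).
Determinant of the coordinate differences = (-165)·(-110) − 5·(-115) = 18725.
∂h/∂x = [(+0.8)·(-110) − (+0.1)·(-115)] / 18725 = -0.004085
∂h/∂y = [(-165)·(+0.1) − 5·(+0.8)] / 18725 = -0.001095
Head at (510538, 5154712) = 215.0 + (-0.004085)·(30) + (-0.001095)·(110) = 214.76 m.
That is lower than the 215.1 m at BH-03, so the point is downgradient.

downgradient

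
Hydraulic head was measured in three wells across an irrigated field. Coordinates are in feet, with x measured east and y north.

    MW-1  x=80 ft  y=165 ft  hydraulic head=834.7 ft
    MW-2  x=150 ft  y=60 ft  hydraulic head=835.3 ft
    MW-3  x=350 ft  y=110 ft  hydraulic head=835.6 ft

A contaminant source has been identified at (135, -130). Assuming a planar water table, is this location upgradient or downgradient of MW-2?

upgradient

With h = a·x + b·y + c and MW-1 as origin, the differences give:
  70·a + (-105)·b = +0.6
  270·a + (-55)·b = +0.9
Eliminate b (×(-55) and ×(-105), subtract): 24500·a = 61.50 → a = ∂h/∂x = +0.002510
Back-substitute: b = ∂h/∂y = -0.004041.
Head at (135, -130) = 834.7 + (+0.002510)·(55) + (-0.004041)·(-295) = 836.03 ft.
That is higher than the 835.3 ft at MW-2, so the point is upgradient.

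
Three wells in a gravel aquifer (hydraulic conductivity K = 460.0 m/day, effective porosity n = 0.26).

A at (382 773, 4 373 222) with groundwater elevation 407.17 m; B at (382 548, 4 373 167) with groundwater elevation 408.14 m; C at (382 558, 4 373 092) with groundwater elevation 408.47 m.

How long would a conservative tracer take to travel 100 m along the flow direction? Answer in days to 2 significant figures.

Taking A as reference: B−A = (-225, -55, +0.97); C−A = (-215, -130, +1.30).
Determinant of the coordinate differences = (-225)·(-130) − (-215)·(-55) = 17425.
∂h/∂x = [(+0.97)·(-130) − (+1.30)·(-55)] / 17425 = -0.003133
∂h/∂y = [(-225)·(+1.30) − (-215)·(+0.97)] / 17425 = -0.004818
|∇h| = √(-0.003133² + -0.004818²) = 0.005747
Seepage velocity v = K·i/n = 460.0 × 0.005747 / 0.26 = 10.17 m/day.
t = 100 / 10.17 = 9.833 days.

9.8 days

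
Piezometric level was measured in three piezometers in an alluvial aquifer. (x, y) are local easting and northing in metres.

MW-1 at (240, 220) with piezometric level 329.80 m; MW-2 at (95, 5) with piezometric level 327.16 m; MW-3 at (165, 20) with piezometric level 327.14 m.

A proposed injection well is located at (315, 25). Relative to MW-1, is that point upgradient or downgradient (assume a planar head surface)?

downgradient

Taking MW-1 as reference: MW-2−MW-1 = (-145, -215, -2.64); MW-3−MW-1 = (-75, -200, -2.66).
Determinant of the coordinate differences = (-145)·(-200) − (-75)·(-215) = 12875.
∂h/∂x = [(-2.64)·(-200) − (-2.66)·(-215)] / 12875 = -0.003410
∂h/∂y = [(-145)·(-2.66) − (-75)·(-2.64)] / 12875 = +0.01458
Head at (315, 25) = 329.80 + (-0.003410)·(75) + (+0.01458)·(-195) = 326.70 m.
That is lower than the 329.80 m at MW-1, so the point is downgradient.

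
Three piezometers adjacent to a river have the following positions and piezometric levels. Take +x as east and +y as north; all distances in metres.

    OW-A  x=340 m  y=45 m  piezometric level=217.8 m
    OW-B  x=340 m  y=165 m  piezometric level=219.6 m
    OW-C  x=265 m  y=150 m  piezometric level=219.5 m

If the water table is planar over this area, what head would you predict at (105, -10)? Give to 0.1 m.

Taking OW-A as reference: OW-B−OW-A = (0, 120, +1.8); OW-C−OW-A = (-75, 105, +1.7).
Determinant of the coordinate differences = 0·105 − (-75)·120 = 9000.
∂h/∂x = [(+1.8)·105 − (+1.7)·120] / 9000 = -0.001667
∂h/∂y = [0·(+1.7) − (-75)·(+1.8)] / 9000 = +0.01500
h(105, -10) = 217.8 + (-0.001667)·(-235) + (+0.01500)·(-55) = 217.8 +0.392 -0.825 = 217.367 m.

217.4 m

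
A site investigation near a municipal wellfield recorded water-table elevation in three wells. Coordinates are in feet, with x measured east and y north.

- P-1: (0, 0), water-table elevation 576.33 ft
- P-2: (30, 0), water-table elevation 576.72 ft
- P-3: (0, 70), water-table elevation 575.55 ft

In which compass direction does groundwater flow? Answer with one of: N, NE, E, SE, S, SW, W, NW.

∂h/∂x = (576.72 − 576.33) / (30 − 0) = +0.01300
∂h/∂y = (575.55 − 576.33) / (70 − 0) = -0.01114
Flow = −∇h = (-0.01300 east, +0.01114 north), which points northwest.

NW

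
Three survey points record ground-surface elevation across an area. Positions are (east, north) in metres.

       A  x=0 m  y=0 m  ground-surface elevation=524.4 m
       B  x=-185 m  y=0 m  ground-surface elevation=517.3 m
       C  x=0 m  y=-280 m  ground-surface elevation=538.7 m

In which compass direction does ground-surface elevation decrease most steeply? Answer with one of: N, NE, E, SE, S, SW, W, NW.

∂z/∂x = (517.3 − 524.4) / (-185 − 0) = +0.03838
∂z/∂y = (538.7 − 524.4) / (-280 − 0) = -0.05107
Steepest decrease is along −∇f = (-0.03838 E, +0.05107 N) → northwest.

NW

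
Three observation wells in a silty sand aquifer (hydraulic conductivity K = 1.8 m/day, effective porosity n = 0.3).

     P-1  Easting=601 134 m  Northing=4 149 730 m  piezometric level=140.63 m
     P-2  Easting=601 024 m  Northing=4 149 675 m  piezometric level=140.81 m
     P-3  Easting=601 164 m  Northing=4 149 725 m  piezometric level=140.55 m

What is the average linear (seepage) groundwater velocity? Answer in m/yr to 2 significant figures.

Differences from P-1: to P-2 (Δx, Δy, Δh) = (-110, -55, +0.18); to P-3 = (30, -5, -0.08).
Solve a·Δx + b·Δy = Δh: det = (-110)·(-5) − 30·(-55) = 2200.
∂h/∂x = [(+0.18)·(-5) − (-0.08)·(-55)] / 2200 = -0.002409
∂h/∂y = [(-110)·(-0.08) − 30·(+0.18)] / 2200 = +0.001545
|∇h| = √(-0.002409² + 0.001545²) = 0.002862
Seepage velocity v = K·i/n = 1.8 × 0.002862 / 0.3 = 0.01717 m/day = 6.271 m/yr.

6.3 m/yr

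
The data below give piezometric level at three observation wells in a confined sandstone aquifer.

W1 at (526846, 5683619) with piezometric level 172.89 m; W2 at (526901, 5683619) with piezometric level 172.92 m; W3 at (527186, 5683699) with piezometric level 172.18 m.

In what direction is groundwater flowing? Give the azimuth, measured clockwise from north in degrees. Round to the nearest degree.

Taking W1 as reference: W2−W1 = (55, 0, +0.03); W3−W1 = (340, 80, -0.71).
Determinant of the coordinate differences = 55·80 − 340·0 = 4400.
∂h/∂x = [(+0.03)·80 − (-0.71)·0] / 4400 = +0.0005455
∂h/∂y = [55·(-0.71) − 340·(+0.03)] / 4400 = -0.01119
Flow direction (−∇h) has components (-0.0005455 E, +0.01119 N).
Azimuth = atan2(E, N) = atan2(-0.0005455, +0.01119) = 357.2° ≈ 357°.

357°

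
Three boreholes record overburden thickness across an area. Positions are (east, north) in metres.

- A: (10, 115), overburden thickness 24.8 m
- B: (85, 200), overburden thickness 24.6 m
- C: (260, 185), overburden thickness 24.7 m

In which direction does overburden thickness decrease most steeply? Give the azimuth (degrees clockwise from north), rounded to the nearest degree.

With d = a·x + b·y + c and A as origin, the differences give:
  75·a + 85·b = -0.2
  250·a + 70·b = -0.1
Eliminate b (×70 and ×85, subtract): -16000·a = -5.50 → a = ∂d/∂x = +0.0003437
Back-substitute: b = ∂d/∂y = -0.002656.
Steepest decrease is along −∇f: components (-0.0003437 E, +0.002656 N).
Azimuth = atan2(-0.0003437, +0.002656) = 352.6° ≈ 353°.

353°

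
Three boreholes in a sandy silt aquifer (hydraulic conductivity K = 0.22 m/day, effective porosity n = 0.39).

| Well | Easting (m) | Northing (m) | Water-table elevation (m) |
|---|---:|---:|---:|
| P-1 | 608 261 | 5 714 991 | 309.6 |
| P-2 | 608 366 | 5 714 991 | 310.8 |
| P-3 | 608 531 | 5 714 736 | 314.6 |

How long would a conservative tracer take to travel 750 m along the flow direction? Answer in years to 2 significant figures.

270 years

With h = a·x + b·y + c and P-1 as origin, the differences give:
  105·a + 0·b = +1.2
  270·a + (-255)·b = +5.0
Eliminate b (×(-255) and ×0, subtract): -26775·a = -306.00 → a = ∂h/∂x = +0.01143
Back-substitute: b = ∂h/∂y = -0.007507.
|∇h| = √(0.01143² + -0.007507²) = 0.01367
Seepage velocity v = K·i/n = 0.22 × 0.01367 / 0.39 = 0.007711 m/day.
t = 750 / 0.007711 = 9.726e+04 days = 266 years.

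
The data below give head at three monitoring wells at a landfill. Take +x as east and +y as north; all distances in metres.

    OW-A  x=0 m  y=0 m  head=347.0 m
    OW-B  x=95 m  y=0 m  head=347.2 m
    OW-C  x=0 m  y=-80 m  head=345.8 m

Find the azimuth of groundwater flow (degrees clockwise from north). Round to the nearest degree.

188°

∂h/∂x = (347.2 − 347.0) / (95 − 0) = +0.002105
∂h/∂y = (345.8 − 347.0) / (-80 − 0) = +0.01500
Flow direction (−∇h) has components (-0.002105 E, -0.01500 N).
Azimuth = atan2(E, N) = atan2(-0.002105, -0.01500) = 188.0° ≈ 188°.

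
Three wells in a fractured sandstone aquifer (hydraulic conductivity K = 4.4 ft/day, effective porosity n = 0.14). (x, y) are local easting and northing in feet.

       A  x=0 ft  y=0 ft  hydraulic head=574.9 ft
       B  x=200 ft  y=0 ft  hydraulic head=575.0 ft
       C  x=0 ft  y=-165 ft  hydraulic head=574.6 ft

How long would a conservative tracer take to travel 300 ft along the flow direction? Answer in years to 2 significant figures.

∂h/∂x = (575.0 − 574.9) / (200 − 0) = +0.0005000
∂h/∂y = (574.6 − 574.9) / (-165 − 0) = +0.001818
|∇h| = √(0.0005000² + 0.001818²) = 0.001886
Seepage velocity v = K·i/n = 4.4 × 0.001886 / 0.14 = 0.05927 ft/day.
t = 300 / 0.05927 = 5062 days = 13.9 years.

14 years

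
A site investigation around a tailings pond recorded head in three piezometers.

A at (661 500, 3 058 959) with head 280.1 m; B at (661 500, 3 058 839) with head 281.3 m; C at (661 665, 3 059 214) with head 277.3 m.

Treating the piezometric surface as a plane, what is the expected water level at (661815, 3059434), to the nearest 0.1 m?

274.9 m

Differences from A: to B (Δx, Δy, Δh) = (0, -120, +1.2); to C = (165, 255, -2.8).
Solve a·Δx + b·Δy = Δh: det = 0·255 − 165·(-120) = 19800.
∂h/∂x = [(+1.2)·255 − (-2.8)·(-120)] / 19800 = -0.001515
∂h/∂y = [0·(-2.8) − 165·(+1.2)] / 19800 = -0.010000
h(661815, 3059434) = 280.1 + (-0.001515)·(315) + (-0.010000)·(475) = 280.1 -0.477 -4.750 = 274.873 m.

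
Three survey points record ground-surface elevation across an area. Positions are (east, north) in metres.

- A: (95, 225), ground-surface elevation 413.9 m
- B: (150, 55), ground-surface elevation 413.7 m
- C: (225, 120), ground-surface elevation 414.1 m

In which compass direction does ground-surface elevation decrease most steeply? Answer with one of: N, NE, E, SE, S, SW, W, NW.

SW

Taking A as reference: B−A = (55, -170, -0.2); C−A = (130, -105, +0.2).
Determinant of the coordinate differences = 55·(-105) − 130·(-170) = 16325.
∂z/∂x = [(-0.2)·(-105) − (+0.2)·(-170)] / 16325 = +0.003369
∂z/∂y = [55·(+0.2) − 130·(-0.2)] / 16325 = +0.002266
Steepest decrease is along −∇f = (-0.003369 E, -0.002266 N) → southwest.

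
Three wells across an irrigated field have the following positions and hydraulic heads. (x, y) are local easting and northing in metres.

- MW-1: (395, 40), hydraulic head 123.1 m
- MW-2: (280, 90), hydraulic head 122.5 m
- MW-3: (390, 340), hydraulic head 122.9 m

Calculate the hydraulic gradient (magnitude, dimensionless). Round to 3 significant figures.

Three-point gradient (reference MW-1): Δ to MW-2 = (-115, 50, -0.6), Δ to MW-3 = (-5, 300, -0.2).
∂h/∂x = +0.004964, ∂h/∂y = -0.0005839 (det = -34250).
|∇h| = √(0.004964² + -0.0005839²) = 0.004998

0.00500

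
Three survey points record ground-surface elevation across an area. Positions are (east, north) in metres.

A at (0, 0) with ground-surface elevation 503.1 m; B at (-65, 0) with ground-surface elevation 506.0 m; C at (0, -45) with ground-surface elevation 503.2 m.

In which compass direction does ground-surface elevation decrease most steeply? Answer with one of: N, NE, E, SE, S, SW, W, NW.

E

∂z/∂x = (506.0 − 503.1) / (-65 − 0) = -0.04462
∂z/∂y = (503.2 − 503.1) / (-45 − 0) = -0.002222
Steepest decrease is along −∇f = (+0.04462 E, +0.002222 N) → east.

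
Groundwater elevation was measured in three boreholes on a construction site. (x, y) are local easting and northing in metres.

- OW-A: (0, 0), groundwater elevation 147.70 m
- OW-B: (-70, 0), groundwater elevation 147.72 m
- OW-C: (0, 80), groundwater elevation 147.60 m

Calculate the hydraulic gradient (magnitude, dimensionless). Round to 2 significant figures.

0.0013

∂h/∂x = (147.72 − 147.70) / (-70 − 0) = -0.0002857
∂h/∂y = (147.60 − 147.70) / (80 − 0) = -0.001250
|∇h| = √(-0.0002857² + -0.001250²) = 0.001282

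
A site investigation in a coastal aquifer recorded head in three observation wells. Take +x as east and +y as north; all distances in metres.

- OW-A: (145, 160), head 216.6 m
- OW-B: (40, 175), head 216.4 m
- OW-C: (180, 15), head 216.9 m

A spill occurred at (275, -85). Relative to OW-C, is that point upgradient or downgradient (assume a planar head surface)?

upgradient

Taking OW-A as reference: OW-B−OW-A = (-105, 15, -0.2); OW-C−OW-A = (35, -145, +0.3).
Solve a·Δx + b·Δy = Δh: det = (-105)·(-145) − 35·15 = 14700.
∂h/∂x = [(-0.2)·(-145) − (+0.3)·15] / 14700 = +0.001667
∂h/∂y = [(-105)·(+0.3) − 35·(-0.2)] / 14700 = -0.001667
Head at (275, -85) = 216.6 + (+0.001667)·(130) + (-0.001667)·(-245) = 217.22 m.
That is higher than the 216.9 m at OW-C, so the point is upgradient.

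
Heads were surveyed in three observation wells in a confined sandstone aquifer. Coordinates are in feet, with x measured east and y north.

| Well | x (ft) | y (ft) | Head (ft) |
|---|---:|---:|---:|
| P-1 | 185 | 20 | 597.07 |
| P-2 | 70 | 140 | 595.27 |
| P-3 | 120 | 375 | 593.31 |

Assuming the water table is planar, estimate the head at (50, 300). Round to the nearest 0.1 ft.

Taking P-1 as reference: P-2−P-1 = (-115, 120, -1.80); P-3−P-1 = (-65, 355, -3.76).
Solve a·Δx + b·Δy = Δh: det = (-115)·355 − (-65)·120 = -33025.
∂h/∂x = [(-1.80)·355 − (-3.76)·120] / -33025 = +0.005687
∂h/∂y = [(-115)·(-3.76) − (-65)·(-1.80)] / -33025 = -0.009550
h(50, 300) = 597.07 + (+0.005687)·(-135) + (-0.009550)·(280) = 597.07 -0.768 -2.674 = 593.628 ft.

593.6 ft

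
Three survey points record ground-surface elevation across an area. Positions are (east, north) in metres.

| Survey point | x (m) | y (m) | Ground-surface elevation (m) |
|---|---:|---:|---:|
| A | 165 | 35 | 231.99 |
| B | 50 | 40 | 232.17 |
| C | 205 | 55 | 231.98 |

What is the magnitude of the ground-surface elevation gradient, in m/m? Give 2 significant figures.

0.0028 m/m

Taking A as reference: B−A = (-115, 5, +0.18); C−A = (40, 20, -0.01).
Solve a·Δx + b·Δy = Δz: det = (-115)·20 − 40·5 = -2500.
∂z/∂x = [(+0.18)·20 − (-0.01)·5] / -2500 = -0.001460
∂z/∂y = [(-115)·(-0.01) − 40·(+0.18)] / -2500 = +0.002420
|∇f| = √(-0.001460² + 0.002420²) = 0.002826 m/m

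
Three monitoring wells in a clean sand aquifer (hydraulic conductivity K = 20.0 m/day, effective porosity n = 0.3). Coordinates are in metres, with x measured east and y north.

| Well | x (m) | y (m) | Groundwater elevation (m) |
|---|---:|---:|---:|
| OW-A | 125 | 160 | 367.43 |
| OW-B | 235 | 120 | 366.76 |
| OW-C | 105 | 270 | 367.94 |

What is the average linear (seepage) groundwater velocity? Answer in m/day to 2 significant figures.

0.40 m/day

With h = a·x + b·y + c and OW-A as origin, the differences give:
  110·a + (-40)·b = -0.67
  (-20)·a + 110·b = +0.51
Eliminate b (×110 and ×(-40), subtract): 11300·a = -53.300 → a = ∂h/∂x = -0.004717
Back-substitute: b = ∂h/∂y = +0.003779.
|∇h| = √(-0.004717² + 0.003779²) = 0.006044
Seepage velocity v = K·i/n = 20.0 × 0.006044 / 0.3 = 0.4029 m/day.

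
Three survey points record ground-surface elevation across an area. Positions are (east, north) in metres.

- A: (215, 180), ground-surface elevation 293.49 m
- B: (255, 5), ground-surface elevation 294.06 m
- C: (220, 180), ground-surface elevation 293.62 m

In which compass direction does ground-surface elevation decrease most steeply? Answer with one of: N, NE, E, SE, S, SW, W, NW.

W

Three-point gradient (reference A): Δ to B = (40, -175, +0.57), Δ to C = (5, 0, +0.13).
∂z/∂x = +0.02600, ∂z/∂y = +0.002686 (det = 875).
Steepest decrease is along −∇f = (-0.02600 E, -0.002686 N) → west.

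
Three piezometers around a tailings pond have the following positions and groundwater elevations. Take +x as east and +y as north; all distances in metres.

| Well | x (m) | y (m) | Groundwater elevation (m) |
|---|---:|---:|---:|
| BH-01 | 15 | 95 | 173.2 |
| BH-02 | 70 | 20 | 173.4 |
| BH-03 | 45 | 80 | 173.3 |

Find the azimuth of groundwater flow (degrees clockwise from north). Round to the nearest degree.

Differences from BH-01: to BH-02 (Δx, Δy, Δh) = (55, -75, +0.2); to BH-03 = (30, -15, +0.1).
Solve a·Δx + b·Δy = Δh: det = 55·(-15) − 30·(-75) = 1425.
∂h/∂x = [(+0.2)·(-15) − (+0.1)·(-75)] / 1425 = +0.003158
∂h/∂y = [55·(+0.1) − 30·(+0.2)] / 1425 = -0.0003509
Flow direction (−∇h) has components (-0.003158 E, +0.0003509 N).
Azimuth = atan2(E, N) = atan2(-0.003158, +0.0003509) = 276.3° ≈ 276°.

276°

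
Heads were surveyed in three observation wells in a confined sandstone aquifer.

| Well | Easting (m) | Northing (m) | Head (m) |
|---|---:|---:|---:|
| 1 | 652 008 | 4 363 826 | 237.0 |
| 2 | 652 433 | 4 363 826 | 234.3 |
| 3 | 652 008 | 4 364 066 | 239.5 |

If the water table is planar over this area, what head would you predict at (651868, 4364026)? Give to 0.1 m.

240.0 m

∂h/∂x = (234.3 − 237.0) / (652433 − 652008) = -0.006353
∂h/∂y = (239.5 − 237.0) / (4364066 − 4363826) = +0.01042
h(651868, 4364026) = 237.0 + (-0.006353)·(-140) + (+0.01042)·(200) = 237.0 +0.889 +2.083 = 239.973 m.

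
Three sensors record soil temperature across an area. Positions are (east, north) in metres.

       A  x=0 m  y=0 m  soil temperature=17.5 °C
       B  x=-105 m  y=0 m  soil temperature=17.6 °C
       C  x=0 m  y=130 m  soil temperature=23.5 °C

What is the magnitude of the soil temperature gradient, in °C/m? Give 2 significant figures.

∂T/∂x = (17.6 − 17.5) / (-105 − 0) = -0.0009524
∂T/∂y = (23.5 − 17.5) / (130 − 0) = +0.04615
|∇f| = √(-0.0009524² + 0.04615²) = 0.04616 °C/m

0.046 °C/m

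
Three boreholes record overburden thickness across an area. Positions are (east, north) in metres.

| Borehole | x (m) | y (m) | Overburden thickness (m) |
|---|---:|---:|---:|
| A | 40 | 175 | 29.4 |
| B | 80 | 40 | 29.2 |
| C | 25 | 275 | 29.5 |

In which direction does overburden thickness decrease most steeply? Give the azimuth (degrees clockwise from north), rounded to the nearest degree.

Taking A as reference: B−A = (40, -135, -0.2); C−A = (-15, 100, +0.1).
Solve a·Δx + b·Δy = Δd: det = 40·100 − (-15)·(-135) = 1975.
∂d/∂x = [(-0.2)·100 − (+0.1)·(-135)] / 1975 = -0.003291
∂d/∂y = [40·(+0.1) − (-15)·(-0.2)] / 1975 = +0.0005063
Steepest decrease is along −∇f: components (+0.003291 E, -0.0005063 N).
Azimuth = atan2(+0.003291, -0.0005063) = 98.7° ≈ 099°.

099°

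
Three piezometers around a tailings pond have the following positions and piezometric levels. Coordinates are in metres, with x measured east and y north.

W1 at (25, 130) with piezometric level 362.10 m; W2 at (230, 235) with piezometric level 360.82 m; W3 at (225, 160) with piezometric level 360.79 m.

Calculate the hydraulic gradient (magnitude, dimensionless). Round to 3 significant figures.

0.00673

With h = a·x + b·y + c and W1 as origin, the differences give:
  205·a + 105·b = -1.28
  200·a + 30·b = -1.31
Eliminate b (×30 and ×105, subtract): -14850·a = 99.150 → a = ∂h/∂x = -0.006677
Back-substitute: b = ∂h/∂y = +0.0008451.
|∇h| = √(-0.006677² + 0.0008451²) = 0.00673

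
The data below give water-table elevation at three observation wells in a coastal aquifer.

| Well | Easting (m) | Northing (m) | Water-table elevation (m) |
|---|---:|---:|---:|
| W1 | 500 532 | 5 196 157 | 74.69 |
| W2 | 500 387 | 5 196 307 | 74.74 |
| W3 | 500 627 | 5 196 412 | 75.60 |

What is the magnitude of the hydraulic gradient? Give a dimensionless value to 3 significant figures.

Three-point gradient (reference W1): Δ to W2 = (-145, 150, +0.05), Δ to W3 = (95, 255, +0.91).
∂h/∂x = +0.002416, ∂h/∂y = +0.002669 (det = -51225).
|∇h| = √(0.002416² + 0.002669²) = 0.0036

0.00360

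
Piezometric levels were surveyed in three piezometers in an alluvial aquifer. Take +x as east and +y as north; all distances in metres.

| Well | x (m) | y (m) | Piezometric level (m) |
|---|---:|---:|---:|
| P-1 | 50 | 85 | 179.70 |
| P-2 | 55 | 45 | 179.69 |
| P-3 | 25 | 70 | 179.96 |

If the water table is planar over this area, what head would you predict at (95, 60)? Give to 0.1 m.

With h = a·x + b·y + c and P-1 as origin, the differences give:
  5·a + (-40)·b = -0.01
  (-25)·a + (-15)·b = +0.26
Eliminate b (×(-15) and ×(-40), subtract): -1075·a = 10.550 → a = ∂h/∂x = -0.009814
Back-substitute: b = ∂h/∂y = -0.0009767.
h(95, 60) = 179.70 + (-0.009814)·(45) + (-0.0009767)·(-25) = 179.70 -0.442 +0.024 = 179.283 m.

179.3 m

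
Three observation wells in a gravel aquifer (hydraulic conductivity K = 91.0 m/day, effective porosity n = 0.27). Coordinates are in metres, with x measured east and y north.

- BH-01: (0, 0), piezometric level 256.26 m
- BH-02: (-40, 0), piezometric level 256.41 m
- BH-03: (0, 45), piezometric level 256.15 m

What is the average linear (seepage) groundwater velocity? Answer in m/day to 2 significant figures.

1.5 m/day

∂h/∂x = (256.41 − 256.26) / (-40 − 0) = -0.003750
∂h/∂y = (256.15 − 256.26) / (45 − 0) = -0.002444
|∇h| = √(-0.003750² + -0.002444²) = 0.004476
Seepage velocity v = K·i/n = 91.0 × 0.004476 / 0.27 = 1.509 m/day.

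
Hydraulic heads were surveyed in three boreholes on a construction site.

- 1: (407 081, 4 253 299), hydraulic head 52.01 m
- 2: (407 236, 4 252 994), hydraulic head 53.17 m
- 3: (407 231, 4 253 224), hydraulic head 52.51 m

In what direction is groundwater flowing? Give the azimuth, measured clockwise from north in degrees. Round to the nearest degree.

326°

Taking 1 as reference: 2−1 = (155, -305, +1.16); 3−1 = (150, -75, +0.50).
Solve a·Δx + b·Δy = Δh: det = 155·(-75) − 150·(-305) = 34125.
∂h/∂x = [(+1.16)·(-75) − (+0.50)·(-305)] / 34125 = +0.001919
∂h/∂y = [155·(+0.50) − 150·(+1.16)] / 34125 = -0.002828
Flow direction (−∇h) has components (-0.001919 E, +0.002828 N).
Azimuth = atan2(E, N) = atan2(-0.001919, +0.002828) = 325.8° ≈ 326°.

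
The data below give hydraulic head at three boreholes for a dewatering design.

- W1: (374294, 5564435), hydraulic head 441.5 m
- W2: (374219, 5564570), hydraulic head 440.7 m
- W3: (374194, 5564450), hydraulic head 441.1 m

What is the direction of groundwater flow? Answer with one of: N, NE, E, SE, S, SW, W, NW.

With h = a·x + b·y + c and W1 as origin, the differences give:
  (-75)·a + 135·b = -0.8
  (-100)·a + 15·b = -0.4
Eliminate b (×15 and ×135, subtract): 12375·a = 42.00 → a = ∂h/∂x = +0.003394
Back-substitute: b = ∂h/∂y = -0.004040.
Flow = −∇h = (-0.003394 east, +0.004040 north), which points northwest.

NW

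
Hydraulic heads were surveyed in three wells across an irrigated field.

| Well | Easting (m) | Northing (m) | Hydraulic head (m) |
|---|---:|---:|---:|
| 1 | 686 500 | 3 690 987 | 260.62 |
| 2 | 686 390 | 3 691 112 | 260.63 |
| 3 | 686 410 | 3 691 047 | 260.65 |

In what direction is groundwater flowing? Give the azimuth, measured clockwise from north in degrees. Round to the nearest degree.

053°

With h = a·x + b·y + c and 1 as origin, the differences give:
  (-110)·a + 125·b = +0.01
  (-90)·a + 60·b = +0.03
Eliminate b (×60 and ×125, subtract): 4650·a = -3.150 → a = ∂h/∂x = -0.0006774
Back-substitute: b = ∂h/∂y = -0.0005161.
Flow direction (−∇h) has components (+0.0006774 E, +0.0005161 N).
Azimuth = atan2(E, N) = atan2(+0.0006774, +0.0005161) = 52.7° ≈ 053°.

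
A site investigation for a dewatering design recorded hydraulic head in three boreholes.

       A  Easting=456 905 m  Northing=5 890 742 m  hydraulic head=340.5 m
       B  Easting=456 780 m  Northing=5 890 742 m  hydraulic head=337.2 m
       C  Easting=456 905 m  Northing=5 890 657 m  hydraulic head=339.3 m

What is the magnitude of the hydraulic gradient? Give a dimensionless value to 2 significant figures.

0.030

∂h/∂x = (337.2 − 340.5) / (456780 − 456905) = +0.02640
∂h/∂y = (339.3 − 340.5) / (5890657 − 5890742) = +0.01412
|∇h| = √(0.02640² + 0.01412²) = 0.02994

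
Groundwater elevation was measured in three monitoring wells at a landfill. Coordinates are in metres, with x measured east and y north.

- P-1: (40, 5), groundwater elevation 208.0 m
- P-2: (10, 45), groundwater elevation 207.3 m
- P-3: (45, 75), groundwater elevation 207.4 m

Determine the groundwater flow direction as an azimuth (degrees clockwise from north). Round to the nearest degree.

Differences from P-1: to P-2 (Δx, Δy, Δh) = (-30, 40, -0.7); to P-3 = (5, 70, -0.6).
Solve a·Δx + b·Δy = Δh: det = (-30)·70 − 5·40 = -2300.
∂h/∂x = [(-0.7)·70 − (-0.6)·40] / -2300 = +0.01087
∂h/∂y = [(-30)·(-0.6) − 5·(-0.7)] / -2300 = -0.009348
Flow direction (−∇h) has components (-0.01087 E, +0.009348 N).
Azimuth = atan2(E, N) = atan2(-0.01087, +0.009348) = 310.7° ≈ 311°.

311°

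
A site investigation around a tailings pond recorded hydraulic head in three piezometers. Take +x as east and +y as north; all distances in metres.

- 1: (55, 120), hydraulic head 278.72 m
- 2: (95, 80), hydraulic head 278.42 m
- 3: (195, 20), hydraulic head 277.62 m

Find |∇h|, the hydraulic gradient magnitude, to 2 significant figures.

Three-point gradient (reference 1): Δ to 2 = (40, -40, -0.30), Δ to 3 = (140, -100, -1.10).
∂h/∂x = -0.008750, ∂h/∂y = -0.001250 (det = 1600).
|∇h| = √(-0.008750² + -0.001250²) = 0.008839

0.0088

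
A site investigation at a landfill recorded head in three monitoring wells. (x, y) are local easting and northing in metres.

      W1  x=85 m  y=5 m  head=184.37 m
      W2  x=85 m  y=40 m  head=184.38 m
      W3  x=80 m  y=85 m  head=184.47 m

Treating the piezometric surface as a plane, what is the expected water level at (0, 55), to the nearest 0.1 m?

185.7 m

Taking W1 as reference: W2−W1 = (0, 35, +0.01); W3−W1 = (-5, 80, +0.10).
Determinant of the coordinate differences = 0·80 − (-5)·35 = 175.
∂h/∂x = [(+0.01)·80 − (+0.10)·35] / 175 = -0.01543
∂h/∂y = [0·(+0.10) − (-5)·(+0.01)] / 175 = +0.0002857
h(0, 55) = 184.37 + (-0.01543)·(-85) + (+0.0002857)·(50) = 184.37 +1.311 +0.014 = 185.696 m.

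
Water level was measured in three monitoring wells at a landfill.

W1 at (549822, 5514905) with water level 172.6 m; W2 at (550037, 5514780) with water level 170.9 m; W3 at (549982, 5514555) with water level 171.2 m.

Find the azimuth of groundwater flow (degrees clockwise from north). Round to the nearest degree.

094°

Taking W1 as reference: W2−W1 = (215, -125, -1.7); W3−W1 = (160, -350, -1.4).
Solve a·Δx + b·Δy = Δh: det = 215·(-350) − 160·(-125) = -55250.
∂h/∂x = [(-1.7)·(-350) − (-1.4)·(-125)] / -55250 = -0.007602
∂h/∂y = [215·(-1.4) − 160·(-1.7)] / -55250 = +0.0005249
Flow direction (−∇h) has components (+0.007602 E, -0.0005249 N).
Azimuth = atan2(E, N) = atan2(+0.007602, -0.0005249) = 93.9° ≈ 094°.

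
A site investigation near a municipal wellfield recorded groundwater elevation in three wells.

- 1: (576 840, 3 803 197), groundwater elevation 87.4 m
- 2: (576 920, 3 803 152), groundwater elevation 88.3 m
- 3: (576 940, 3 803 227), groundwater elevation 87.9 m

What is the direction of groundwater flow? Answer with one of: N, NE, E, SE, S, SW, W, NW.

Three-point gradient (reference 1): Δ to 2 = (80, -45, +0.9), Δ to 3 = (100, 30, +0.5).
∂h/∂x = +0.007174, ∂h/∂y = -0.007246 (det = 6900).
Flow = −∇h = (-0.007174 east, +0.007246 north), which points northwest.

NW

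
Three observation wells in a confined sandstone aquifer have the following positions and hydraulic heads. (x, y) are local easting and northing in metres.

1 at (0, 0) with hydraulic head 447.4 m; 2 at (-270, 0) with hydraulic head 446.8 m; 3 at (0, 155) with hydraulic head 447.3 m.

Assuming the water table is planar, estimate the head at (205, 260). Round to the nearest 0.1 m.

447.7 m

∂h/∂x = (446.8 − 447.4) / (-270 − 0) = +0.002222
∂h/∂y = (447.3 − 447.4) / (155 − 0) = -0.0006452
h(205, 260) = 447.4 + (+0.002222)·(205) + (-0.0006452)·(260) = 447.4 +0.456 -0.168 = 447.688 m.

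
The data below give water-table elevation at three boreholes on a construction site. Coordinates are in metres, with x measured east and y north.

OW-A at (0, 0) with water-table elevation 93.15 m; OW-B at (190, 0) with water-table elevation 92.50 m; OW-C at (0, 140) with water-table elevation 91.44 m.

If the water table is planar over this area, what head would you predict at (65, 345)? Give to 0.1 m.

∂h/∂x = (92.50 − 93.15) / (190 − 0) = -0.003421
∂h/∂y = (91.44 − 93.15) / (140 − 0) = -0.01221
h(65, 345) = 93.15 + (-0.003421)·(65) + (-0.01221)·(345) = 93.15 -0.222 -4.214 = 88.714 m.

88.7 m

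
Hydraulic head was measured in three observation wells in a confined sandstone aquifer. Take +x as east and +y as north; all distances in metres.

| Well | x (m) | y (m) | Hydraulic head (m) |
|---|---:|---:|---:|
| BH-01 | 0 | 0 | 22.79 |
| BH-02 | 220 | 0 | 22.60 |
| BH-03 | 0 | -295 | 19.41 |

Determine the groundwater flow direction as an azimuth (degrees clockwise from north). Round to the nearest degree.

∂h/∂x = (22.60 − 22.79) / (220 − 0) = -0.0008636
∂h/∂y = (19.41 − 22.79) / (-295 − 0) = +0.01146
Flow direction (−∇h) has components (+0.0008636 E, -0.01146 N).
Azimuth = atan2(E, N) = atan2(+0.0008636, -0.01146) = 175.7° ≈ 176°.

176°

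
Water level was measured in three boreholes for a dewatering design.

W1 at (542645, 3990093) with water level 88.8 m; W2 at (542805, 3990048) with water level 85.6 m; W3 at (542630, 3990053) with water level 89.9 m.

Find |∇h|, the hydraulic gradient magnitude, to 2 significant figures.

0.031

Taking W1 as reference: W2−W1 = (160, -45, -3.2); W3−W1 = (-15, -40, +1.1).
Solve a·Δx + b·Δy = Δh: det = 160·(-40) − (-15)·(-45) = -7075.
∂h/∂x = [(-3.2)·(-40) − (+1.1)·(-45)] / -7075 = -0.02509
∂h/∂y = [160·(+1.1) − (-15)·(-3.2)] / -7075 = -0.01809
|∇h| = √(-0.02509² + -0.01809²) = 0.03093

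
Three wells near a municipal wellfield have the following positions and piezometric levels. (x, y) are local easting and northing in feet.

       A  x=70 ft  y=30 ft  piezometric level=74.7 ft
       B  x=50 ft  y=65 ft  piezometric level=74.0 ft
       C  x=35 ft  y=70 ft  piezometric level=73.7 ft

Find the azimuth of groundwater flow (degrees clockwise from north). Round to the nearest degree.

Taking A as reference: B−A = (-20, 35, -0.7); C−A = (-35, 40, -1.0).
Determinant of the coordinate differences = (-20)·40 − (-35)·35 = 425.
∂h/∂x = [(-0.7)·40 − (-1.0)·35] / 425 = +0.01647
∂h/∂y = [(-20)·(-1.0) − (-35)·(-0.7)] / 425 = -0.01059
Flow direction (−∇h) has components (-0.01647 E, +0.01059 N).
Azimuth = atan2(E, N) = atan2(-0.01647, +0.01059) = 302.7° ≈ 303°.

303°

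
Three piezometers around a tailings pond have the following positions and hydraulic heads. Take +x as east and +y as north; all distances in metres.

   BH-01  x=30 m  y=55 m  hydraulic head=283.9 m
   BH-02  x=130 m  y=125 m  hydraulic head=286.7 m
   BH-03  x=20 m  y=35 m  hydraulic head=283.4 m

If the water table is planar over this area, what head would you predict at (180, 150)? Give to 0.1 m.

Differences from BH-01: to BH-02 (Δx, Δy, Δh) = (100, 70, +2.8); to BH-03 = (-10, -20, -0.5).
Solve a·Δx + b·Δy = Δh: det = 100·(-20) − (-10)·70 = -1300.
∂h/∂x = [(+2.8)·(-20) − (-0.5)·70] / -1300 = +0.01615
∂h/∂y = [100·(-0.5) − (-10)·(+2.8)] / -1300 = +0.01692
h(180, 150) = 283.9 + (+0.01615)·(150) + (+0.01692)·(95) = 283.9 +2.423 +1.608 = 287.931 m.

287.9 m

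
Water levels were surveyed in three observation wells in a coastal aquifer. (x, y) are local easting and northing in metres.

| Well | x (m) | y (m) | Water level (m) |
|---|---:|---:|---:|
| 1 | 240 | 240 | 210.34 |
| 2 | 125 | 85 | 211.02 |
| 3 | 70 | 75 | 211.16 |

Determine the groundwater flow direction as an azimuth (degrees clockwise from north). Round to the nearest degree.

035°

Differences from 1: to 2 (Δx, Δy, Δh) = (-115, -155, +0.68); to 3 = (-170, -165, +0.82).
Solve a·Δx + b·Δy = Δh: det = (-115)·(-165) − (-170)·(-155) = -7375.
∂h/∂x = [(+0.68)·(-165) − (+0.82)·(-155)] / -7375 = -0.002020
∂h/∂y = [(-115)·(+0.82) − (-170)·(+0.68)] / -7375 = -0.002888
Flow direction (−∇h) has components (+0.002020 E, +0.002888 N).
Azimuth = atan2(E, N) = atan2(+0.002020, +0.002888) = 35.0° ≈ 035°.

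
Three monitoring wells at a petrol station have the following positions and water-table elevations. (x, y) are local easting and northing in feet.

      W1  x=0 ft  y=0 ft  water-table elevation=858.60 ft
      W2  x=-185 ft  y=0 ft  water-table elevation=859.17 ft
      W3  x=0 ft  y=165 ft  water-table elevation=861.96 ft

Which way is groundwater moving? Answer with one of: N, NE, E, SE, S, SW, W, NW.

∂h/∂x = (859.17 − 858.60) / (-185 − 0) = -0.003081
∂h/∂y = (861.96 − 858.60) / (165 − 0) = +0.02036
Flow = −∇h = (+0.003081 east, -0.02036 north), which points south.

S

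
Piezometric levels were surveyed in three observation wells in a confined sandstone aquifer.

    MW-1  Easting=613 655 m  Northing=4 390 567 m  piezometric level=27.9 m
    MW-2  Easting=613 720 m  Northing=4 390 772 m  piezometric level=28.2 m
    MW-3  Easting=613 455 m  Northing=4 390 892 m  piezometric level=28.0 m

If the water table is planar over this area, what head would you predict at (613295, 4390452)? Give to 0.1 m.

Taking MW-1 as reference: MW-2−MW-1 = (65, 205, +0.3); MW-3−MW-1 = (-200, 325, +0.1).
Determinant of the coordinate differences = 65·325 − (-200)·205 = 62125.
∂h/∂x = [(+0.3)·325 − (+0.1)·205] / 62125 = +0.001239
∂h/∂y = [65·(+0.1) − (-200)·(+0.3)] / 62125 = +0.001070
h(613295, 4390452) = 27.9 + (+0.001239)·(-360) + (+0.001070)·(-115) = 27.9 -0.446 -0.123 = 27.331 m.

27.3 m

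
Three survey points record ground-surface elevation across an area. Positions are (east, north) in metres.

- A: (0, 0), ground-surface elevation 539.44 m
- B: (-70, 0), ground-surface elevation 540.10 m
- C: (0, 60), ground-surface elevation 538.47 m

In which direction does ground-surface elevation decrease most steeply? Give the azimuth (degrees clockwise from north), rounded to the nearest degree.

030°

∂z/∂x = (540.10 − 539.44) / (-70 − 0) = -0.009429
∂z/∂y = (538.47 − 539.44) / (60 − 0) = -0.01617
Steepest decrease is along −∇f: components (+0.009429 E, +0.01617 N).
Azimuth = atan2(+0.009429, +0.01617) = 30.3° ≈ 030°.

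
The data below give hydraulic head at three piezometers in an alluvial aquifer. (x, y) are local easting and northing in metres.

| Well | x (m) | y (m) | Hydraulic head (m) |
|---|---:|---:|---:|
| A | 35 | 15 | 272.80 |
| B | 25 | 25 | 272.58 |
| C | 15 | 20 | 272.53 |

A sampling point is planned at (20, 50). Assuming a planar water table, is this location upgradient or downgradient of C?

With h = a·x + b·y + c and A as origin, the differences give:
  (-10)·a + 10·b = -0.22
  (-20)·a + 5·b = -0.27
Eliminate b (×5 and ×10, subtract): 150·a = 1.600 → a = ∂h/∂x = +0.01067
Back-substitute: b = ∂h/∂y = -0.01133.
Head at (20, 50) = 272.80 + (+0.01067)·(-15) + (-0.01133)·(35) = 272.24 m.
That is lower than the 272.53 m at C, so the point is downgradient.

downgradient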